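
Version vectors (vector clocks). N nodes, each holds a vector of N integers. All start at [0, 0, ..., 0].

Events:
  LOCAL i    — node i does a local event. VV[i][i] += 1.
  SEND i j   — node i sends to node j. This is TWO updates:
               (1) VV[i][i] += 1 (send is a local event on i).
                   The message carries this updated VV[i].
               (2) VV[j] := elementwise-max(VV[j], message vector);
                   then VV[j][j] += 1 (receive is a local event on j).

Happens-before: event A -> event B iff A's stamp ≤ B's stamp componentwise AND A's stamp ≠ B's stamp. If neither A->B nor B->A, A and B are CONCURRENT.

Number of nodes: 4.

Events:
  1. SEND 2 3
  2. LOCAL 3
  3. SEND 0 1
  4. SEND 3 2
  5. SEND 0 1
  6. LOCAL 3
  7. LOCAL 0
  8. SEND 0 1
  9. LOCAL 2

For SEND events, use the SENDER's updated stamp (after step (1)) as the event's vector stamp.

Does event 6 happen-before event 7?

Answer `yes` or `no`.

Answer: no

Derivation:
Initial: VV[0]=[0, 0, 0, 0]
Initial: VV[1]=[0, 0, 0, 0]
Initial: VV[2]=[0, 0, 0, 0]
Initial: VV[3]=[0, 0, 0, 0]
Event 1: SEND 2->3: VV[2][2]++ -> VV[2]=[0, 0, 1, 0], msg_vec=[0, 0, 1, 0]; VV[3]=max(VV[3],msg_vec) then VV[3][3]++ -> VV[3]=[0, 0, 1, 1]
Event 2: LOCAL 3: VV[3][3]++ -> VV[3]=[0, 0, 1, 2]
Event 3: SEND 0->1: VV[0][0]++ -> VV[0]=[1, 0, 0, 0], msg_vec=[1, 0, 0, 0]; VV[1]=max(VV[1],msg_vec) then VV[1][1]++ -> VV[1]=[1, 1, 0, 0]
Event 4: SEND 3->2: VV[3][3]++ -> VV[3]=[0, 0, 1, 3], msg_vec=[0, 0, 1, 3]; VV[2]=max(VV[2],msg_vec) then VV[2][2]++ -> VV[2]=[0, 0, 2, 3]
Event 5: SEND 0->1: VV[0][0]++ -> VV[0]=[2, 0, 0, 0], msg_vec=[2, 0, 0, 0]; VV[1]=max(VV[1],msg_vec) then VV[1][1]++ -> VV[1]=[2, 2, 0, 0]
Event 6: LOCAL 3: VV[3][3]++ -> VV[3]=[0, 0, 1, 4]
Event 7: LOCAL 0: VV[0][0]++ -> VV[0]=[3, 0, 0, 0]
Event 8: SEND 0->1: VV[0][0]++ -> VV[0]=[4, 0, 0, 0], msg_vec=[4, 0, 0, 0]; VV[1]=max(VV[1],msg_vec) then VV[1][1]++ -> VV[1]=[4, 3, 0, 0]
Event 9: LOCAL 2: VV[2][2]++ -> VV[2]=[0, 0, 3, 3]
Event 6 stamp: [0, 0, 1, 4]
Event 7 stamp: [3, 0, 0, 0]
[0, 0, 1, 4] <= [3, 0, 0, 0]? False. Equal? False. Happens-before: False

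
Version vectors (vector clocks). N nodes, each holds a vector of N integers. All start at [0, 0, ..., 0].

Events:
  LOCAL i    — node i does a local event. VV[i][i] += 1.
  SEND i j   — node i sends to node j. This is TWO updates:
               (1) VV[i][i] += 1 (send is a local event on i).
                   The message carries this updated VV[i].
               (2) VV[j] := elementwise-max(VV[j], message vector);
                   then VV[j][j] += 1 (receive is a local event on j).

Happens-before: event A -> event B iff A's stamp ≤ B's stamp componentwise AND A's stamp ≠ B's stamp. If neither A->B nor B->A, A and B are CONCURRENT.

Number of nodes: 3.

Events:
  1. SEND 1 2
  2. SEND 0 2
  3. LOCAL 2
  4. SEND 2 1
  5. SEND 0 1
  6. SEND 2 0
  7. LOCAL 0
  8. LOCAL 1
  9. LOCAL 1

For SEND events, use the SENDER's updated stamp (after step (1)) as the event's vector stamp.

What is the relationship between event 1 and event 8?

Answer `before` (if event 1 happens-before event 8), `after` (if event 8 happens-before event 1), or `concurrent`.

Answer: before

Derivation:
Initial: VV[0]=[0, 0, 0]
Initial: VV[1]=[0, 0, 0]
Initial: VV[2]=[0, 0, 0]
Event 1: SEND 1->2: VV[1][1]++ -> VV[1]=[0, 1, 0], msg_vec=[0, 1, 0]; VV[2]=max(VV[2],msg_vec) then VV[2][2]++ -> VV[2]=[0, 1, 1]
Event 2: SEND 0->2: VV[0][0]++ -> VV[0]=[1, 0, 0], msg_vec=[1, 0, 0]; VV[2]=max(VV[2],msg_vec) then VV[2][2]++ -> VV[2]=[1, 1, 2]
Event 3: LOCAL 2: VV[2][2]++ -> VV[2]=[1, 1, 3]
Event 4: SEND 2->1: VV[2][2]++ -> VV[2]=[1, 1, 4], msg_vec=[1, 1, 4]; VV[1]=max(VV[1],msg_vec) then VV[1][1]++ -> VV[1]=[1, 2, 4]
Event 5: SEND 0->1: VV[0][0]++ -> VV[0]=[2, 0, 0], msg_vec=[2, 0, 0]; VV[1]=max(VV[1],msg_vec) then VV[1][1]++ -> VV[1]=[2, 3, 4]
Event 6: SEND 2->0: VV[2][2]++ -> VV[2]=[1, 1, 5], msg_vec=[1, 1, 5]; VV[0]=max(VV[0],msg_vec) then VV[0][0]++ -> VV[0]=[3, 1, 5]
Event 7: LOCAL 0: VV[0][0]++ -> VV[0]=[4, 1, 5]
Event 8: LOCAL 1: VV[1][1]++ -> VV[1]=[2, 4, 4]
Event 9: LOCAL 1: VV[1][1]++ -> VV[1]=[2, 5, 4]
Event 1 stamp: [0, 1, 0]
Event 8 stamp: [2, 4, 4]
[0, 1, 0] <= [2, 4, 4]? True
[2, 4, 4] <= [0, 1, 0]? False
Relation: before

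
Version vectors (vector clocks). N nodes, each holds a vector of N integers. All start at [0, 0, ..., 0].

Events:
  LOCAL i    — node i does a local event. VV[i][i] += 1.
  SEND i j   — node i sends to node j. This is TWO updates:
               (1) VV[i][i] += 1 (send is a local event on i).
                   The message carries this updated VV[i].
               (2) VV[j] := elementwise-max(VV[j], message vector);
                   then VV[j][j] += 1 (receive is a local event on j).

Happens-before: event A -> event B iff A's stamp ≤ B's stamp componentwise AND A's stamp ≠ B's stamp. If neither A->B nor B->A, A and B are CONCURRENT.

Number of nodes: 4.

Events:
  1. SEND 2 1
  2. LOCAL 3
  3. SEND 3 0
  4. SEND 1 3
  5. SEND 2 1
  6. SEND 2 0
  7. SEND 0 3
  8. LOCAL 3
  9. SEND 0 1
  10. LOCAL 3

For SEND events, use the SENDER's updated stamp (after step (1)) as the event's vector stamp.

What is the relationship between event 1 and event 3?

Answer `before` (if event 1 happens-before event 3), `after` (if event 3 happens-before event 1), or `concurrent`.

Answer: concurrent

Derivation:
Initial: VV[0]=[0, 0, 0, 0]
Initial: VV[1]=[0, 0, 0, 0]
Initial: VV[2]=[0, 0, 0, 0]
Initial: VV[3]=[0, 0, 0, 0]
Event 1: SEND 2->1: VV[2][2]++ -> VV[2]=[0, 0, 1, 0], msg_vec=[0, 0, 1, 0]; VV[1]=max(VV[1],msg_vec) then VV[1][1]++ -> VV[1]=[0, 1, 1, 0]
Event 2: LOCAL 3: VV[3][3]++ -> VV[3]=[0, 0, 0, 1]
Event 3: SEND 3->0: VV[3][3]++ -> VV[3]=[0, 0, 0, 2], msg_vec=[0, 0, 0, 2]; VV[0]=max(VV[0],msg_vec) then VV[0][0]++ -> VV[0]=[1, 0, 0, 2]
Event 4: SEND 1->3: VV[1][1]++ -> VV[1]=[0, 2, 1, 0], msg_vec=[0, 2, 1, 0]; VV[3]=max(VV[3],msg_vec) then VV[3][3]++ -> VV[3]=[0, 2, 1, 3]
Event 5: SEND 2->1: VV[2][2]++ -> VV[2]=[0, 0, 2, 0], msg_vec=[0, 0, 2, 0]; VV[1]=max(VV[1],msg_vec) then VV[1][1]++ -> VV[1]=[0, 3, 2, 0]
Event 6: SEND 2->0: VV[2][2]++ -> VV[2]=[0, 0, 3, 0], msg_vec=[0, 0, 3, 0]; VV[0]=max(VV[0],msg_vec) then VV[0][0]++ -> VV[0]=[2, 0, 3, 2]
Event 7: SEND 0->3: VV[0][0]++ -> VV[0]=[3, 0, 3, 2], msg_vec=[3, 0, 3, 2]; VV[3]=max(VV[3],msg_vec) then VV[3][3]++ -> VV[3]=[3, 2, 3, 4]
Event 8: LOCAL 3: VV[3][3]++ -> VV[3]=[3, 2, 3, 5]
Event 9: SEND 0->1: VV[0][0]++ -> VV[0]=[4, 0, 3, 2], msg_vec=[4, 0, 3, 2]; VV[1]=max(VV[1],msg_vec) then VV[1][1]++ -> VV[1]=[4, 4, 3, 2]
Event 10: LOCAL 3: VV[3][3]++ -> VV[3]=[3, 2, 3, 6]
Event 1 stamp: [0, 0, 1, 0]
Event 3 stamp: [0, 0, 0, 2]
[0, 0, 1, 0] <= [0, 0, 0, 2]? False
[0, 0, 0, 2] <= [0, 0, 1, 0]? False
Relation: concurrent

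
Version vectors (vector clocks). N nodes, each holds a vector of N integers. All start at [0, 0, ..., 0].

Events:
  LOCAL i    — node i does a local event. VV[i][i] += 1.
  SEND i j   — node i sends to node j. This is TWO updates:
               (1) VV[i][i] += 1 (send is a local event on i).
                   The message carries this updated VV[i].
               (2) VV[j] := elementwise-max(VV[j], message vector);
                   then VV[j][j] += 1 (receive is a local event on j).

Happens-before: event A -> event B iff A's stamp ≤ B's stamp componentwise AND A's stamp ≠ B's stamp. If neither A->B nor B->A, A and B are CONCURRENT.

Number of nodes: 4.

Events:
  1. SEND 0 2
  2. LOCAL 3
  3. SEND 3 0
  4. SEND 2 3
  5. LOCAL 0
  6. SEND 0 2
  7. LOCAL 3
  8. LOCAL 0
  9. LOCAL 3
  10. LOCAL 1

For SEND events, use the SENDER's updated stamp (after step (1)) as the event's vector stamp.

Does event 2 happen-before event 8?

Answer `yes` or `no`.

Answer: yes

Derivation:
Initial: VV[0]=[0, 0, 0, 0]
Initial: VV[1]=[0, 0, 0, 0]
Initial: VV[2]=[0, 0, 0, 0]
Initial: VV[3]=[0, 0, 0, 0]
Event 1: SEND 0->2: VV[0][0]++ -> VV[0]=[1, 0, 0, 0], msg_vec=[1, 0, 0, 0]; VV[2]=max(VV[2],msg_vec) then VV[2][2]++ -> VV[2]=[1, 0, 1, 0]
Event 2: LOCAL 3: VV[3][3]++ -> VV[3]=[0, 0, 0, 1]
Event 3: SEND 3->0: VV[3][3]++ -> VV[3]=[0, 0, 0, 2], msg_vec=[0, 0, 0, 2]; VV[0]=max(VV[0],msg_vec) then VV[0][0]++ -> VV[0]=[2, 0, 0, 2]
Event 4: SEND 2->3: VV[2][2]++ -> VV[2]=[1, 0, 2, 0], msg_vec=[1, 0, 2, 0]; VV[3]=max(VV[3],msg_vec) then VV[3][3]++ -> VV[3]=[1, 0, 2, 3]
Event 5: LOCAL 0: VV[0][0]++ -> VV[0]=[3, 0, 0, 2]
Event 6: SEND 0->2: VV[0][0]++ -> VV[0]=[4, 0, 0, 2], msg_vec=[4, 0, 0, 2]; VV[2]=max(VV[2],msg_vec) then VV[2][2]++ -> VV[2]=[4, 0, 3, 2]
Event 7: LOCAL 3: VV[3][3]++ -> VV[3]=[1, 0, 2, 4]
Event 8: LOCAL 0: VV[0][0]++ -> VV[0]=[5, 0, 0, 2]
Event 9: LOCAL 3: VV[3][3]++ -> VV[3]=[1, 0, 2, 5]
Event 10: LOCAL 1: VV[1][1]++ -> VV[1]=[0, 1, 0, 0]
Event 2 stamp: [0, 0, 0, 1]
Event 8 stamp: [5, 0, 0, 2]
[0, 0, 0, 1] <= [5, 0, 0, 2]? True. Equal? False. Happens-before: True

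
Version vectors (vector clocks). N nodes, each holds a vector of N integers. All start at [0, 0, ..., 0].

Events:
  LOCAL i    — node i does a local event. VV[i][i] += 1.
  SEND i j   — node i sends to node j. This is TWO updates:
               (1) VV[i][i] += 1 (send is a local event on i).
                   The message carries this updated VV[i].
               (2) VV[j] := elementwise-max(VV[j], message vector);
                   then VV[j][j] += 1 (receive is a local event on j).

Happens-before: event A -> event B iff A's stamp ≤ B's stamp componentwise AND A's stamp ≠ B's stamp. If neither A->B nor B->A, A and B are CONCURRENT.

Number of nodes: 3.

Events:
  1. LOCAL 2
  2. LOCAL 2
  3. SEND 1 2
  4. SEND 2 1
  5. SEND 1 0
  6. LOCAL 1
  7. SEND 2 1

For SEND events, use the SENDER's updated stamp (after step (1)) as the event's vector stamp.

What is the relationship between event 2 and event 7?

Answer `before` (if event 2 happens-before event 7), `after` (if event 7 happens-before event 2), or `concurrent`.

Answer: before

Derivation:
Initial: VV[0]=[0, 0, 0]
Initial: VV[1]=[0, 0, 0]
Initial: VV[2]=[0, 0, 0]
Event 1: LOCAL 2: VV[2][2]++ -> VV[2]=[0, 0, 1]
Event 2: LOCAL 2: VV[2][2]++ -> VV[2]=[0, 0, 2]
Event 3: SEND 1->2: VV[1][1]++ -> VV[1]=[0, 1, 0], msg_vec=[0, 1, 0]; VV[2]=max(VV[2],msg_vec) then VV[2][2]++ -> VV[2]=[0, 1, 3]
Event 4: SEND 2->1: VV[2][2]++ -> VV[2]=[0, 1, 4], msg_vec=[0, 1, 4]; VV[1]=max(VV[1],msg_vec) then VV[1][1]++ -> VV[1]=[0, 2, 4]
Event 5: SEND 1->0: VV[1][1]++ -> VV[1]=[0, 3, 4], msg_vec=[0, 3, 4]; VV[0]=max(VV[0],msg_vec) then VV[0][0]++ -> VV[0]=[1, 3, 4]
Event 6: LOCAL 1: VV[1][1]++ -> VV[1]=[0, 4, 4]
Event 7: SEND 2->1: VV[2][2]++ -> VV[2]=[0, 1, 5], msg_vec=[0, 1, 5]; VV[1]=max(VV[1],msg_vec) then VV[1][1]++ -> VV[1]=[0, 5, 5]
Event 2 stamp: [0, 0, 2]
Event 7 stamp: [0, 1, 5]
[0, 0, 2] <= [0, 1, 5]? True
[0, 1, 5] <= [0, 0, 2]? False
Relation: before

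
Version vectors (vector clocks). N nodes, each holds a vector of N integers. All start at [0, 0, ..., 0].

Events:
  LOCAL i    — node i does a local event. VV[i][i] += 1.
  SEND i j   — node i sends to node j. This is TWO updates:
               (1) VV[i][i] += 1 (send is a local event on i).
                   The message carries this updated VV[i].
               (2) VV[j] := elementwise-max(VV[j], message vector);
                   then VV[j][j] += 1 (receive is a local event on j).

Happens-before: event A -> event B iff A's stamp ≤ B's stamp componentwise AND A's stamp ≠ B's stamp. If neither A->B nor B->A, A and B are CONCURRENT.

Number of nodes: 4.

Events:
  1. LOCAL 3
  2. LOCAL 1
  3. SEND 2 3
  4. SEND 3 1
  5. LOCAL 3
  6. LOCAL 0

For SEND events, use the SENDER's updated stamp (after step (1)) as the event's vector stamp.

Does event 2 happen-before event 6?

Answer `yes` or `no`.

Answer: no

Derivation:
Initial: VV[0]=[0, 0, 0, 0]
Initial: VV[1]=[0, 0, 0, 0]
Initial: VV[2]=[0, 0, 0, 0]
Initial: VV[3]=[0, 0, 0, 0]
Event 1: LOCAL 3: VV[3][3]++ -> VV[3]=[0, 0, 0, 1]
Event 2: LOCAL 1: VV[1][1]++ -> VV[1]=[0, 1, 0, 0]
Event 3: SEND 2->3: VV[2][2]++ -> VV[2]=[0, 0, 1, 0], msg_vec=[0, 0, 1, 0]; VV[3]=max(VV[3],msg_vec) then VV[3][3]++ -> VV[3]=[0, 0, 1, 2]
Event 4: SEND 3->1: VV[3][3]++ -> VV[3]=[0, 0, 1, 3], msg_vec=[0, 0, 1, 3]; VV[1]=max(VV[1],msg_vec) then VV[1][1]++ -> VV[1]=[0, 2, 1, 3]
Event 5: LOCAL 3: VV[3][3]++ -> VV[3]=[0, 0, 1, 4]
Event 6: LOCAL 0: VV[0][0]++ -> VV[0]=[1, 0, 0, 0]
Event 2 stamp: [0, 1, 0, 0]
Event 6 stamp: [1, 0, 0, 0]
[0, 1, 0, 0] <= [1, 0, 0, 0]? False. Equal? False. Happens-before: False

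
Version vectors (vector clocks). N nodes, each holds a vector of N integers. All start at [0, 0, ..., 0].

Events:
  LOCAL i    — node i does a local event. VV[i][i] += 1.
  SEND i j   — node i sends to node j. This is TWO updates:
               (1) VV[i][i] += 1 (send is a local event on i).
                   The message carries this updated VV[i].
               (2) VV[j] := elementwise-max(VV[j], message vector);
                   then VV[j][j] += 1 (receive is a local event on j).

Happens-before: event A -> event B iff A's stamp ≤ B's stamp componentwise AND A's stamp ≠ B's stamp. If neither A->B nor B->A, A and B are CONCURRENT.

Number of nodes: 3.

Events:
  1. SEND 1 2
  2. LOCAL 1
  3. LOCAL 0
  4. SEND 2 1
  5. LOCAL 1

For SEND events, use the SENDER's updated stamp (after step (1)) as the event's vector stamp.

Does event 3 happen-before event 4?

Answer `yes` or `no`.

Answer: no

Derivation:
Initial: VV[0]=[0, 0, 0]
Initial: VV[1]=[0, 0, 0]
Initial: VV[2]=[0, 0, 0]
Event 1: SEND 1->2: VV[1][1]++ -> VV[1]=[0, 1, 0], msg_vec=[0, 1, 0]; VV[2]=max(VV[2],msg_vec) then VV[2][2]++ -> VV[2]=[0, 1, 1]
Event 2: LOCAL 1: VV[1][1]++ -> VV[1]=[0, 2, 0]
Event 3: LOCAL 0: VV[0][0]++ -> VV[0]=[1, 0, 0]
Event 4: SEND 2->1: VV[2][2]++ -> VV[2]=[0, 1, 2], msg_vec=[0, 1, 2]; VV[1]=max(VV[1],msg_vec) then VV[1][1]++ -> VV[1]=[0, 3, 2]
Event 5: LOCAL 1: VV[1][1]++ -> VV[1]=[0, 4, 2]
Event 3 stamp: [1, 0, 0]
Event 4 stamp: [0, 1, 2]
[1, 0, 0] <= [0, 1, 2]? False. Equal? False. Happens-before: False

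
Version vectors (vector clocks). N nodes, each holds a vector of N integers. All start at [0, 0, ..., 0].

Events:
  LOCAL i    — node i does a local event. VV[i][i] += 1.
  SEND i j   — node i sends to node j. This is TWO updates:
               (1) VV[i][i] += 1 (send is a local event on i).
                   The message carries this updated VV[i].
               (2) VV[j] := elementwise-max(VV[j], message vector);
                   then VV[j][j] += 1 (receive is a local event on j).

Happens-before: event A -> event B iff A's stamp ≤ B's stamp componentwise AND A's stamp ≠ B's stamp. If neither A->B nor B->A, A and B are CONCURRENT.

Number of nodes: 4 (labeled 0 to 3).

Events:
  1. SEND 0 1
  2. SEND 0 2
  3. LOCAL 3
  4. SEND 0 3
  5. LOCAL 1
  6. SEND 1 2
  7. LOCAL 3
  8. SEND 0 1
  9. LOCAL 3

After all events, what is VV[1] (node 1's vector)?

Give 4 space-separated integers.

Answer: 4 4 0 0

Derivation:
Initial: VV[0]=[0, 0, 0, 0]
Initial: VV[1]=[0, 0, 0, 0]
Initial: VV[2]=[0, 0, 0, 0]
Initial: VV[3]=[0, 0, 0, 0]
Event 1: SEND 0->1: VV[0][0]++ -> VV[0]=[1, 0, 0, 0], msg_vec=[1, 0, 0, 0]; VV[1]=max(VV[1],msg_vec) then VV[1][1]++ -> VV[1]=[1, 1, 0, 0]
Event 2: SEND 0->2: VV[0][0]++ -> VV[0]=[2, 0, 0, 0], msg_vec=[2, 0, 0, 0]; VV[2]=max(VV[2],msg_vec) then VV[2][2]++ -> VV[2]=[2, 0, 1, 0]
Event 3: LOCAL 3: VV[3][3]++ -> VV[3]=[0, 0, 0, 1]
Event 4: SEND 0->3: VV[0][0]++ -> VV[0]=[3, 0, 0, 0], msg_vec=[3, 0, 0, 0]; VV[3]=max(VV[3],msg_vec) then VV[3][3]++ -> VV[3]=[3, 0, 0, 2]
Event 5: LOCAL 1: VV[1][1]++ -> VV[1]=[1, 2, 0, 0]
Event 6: SEND 1->2: VV[1][1]++ -> VV[1]=[1, 3, 0, 0], msg_vec=[1, 3, 0, 0]; VV[2]=max(VV[2],msg_vec) then VV[2][2]++ -> VV[2]=[2, 3, 2, 0]
Event 7: LOCAL 3: VV[3][3]++ -> VV[3]=[3, 0, 0, 3]
Event 8: SEND 0->1: VV[0][0]++ -> VV[0]=[4, 0, 0, 0], msg_vec=[4, 0, 0, 0]; VV[1]=max(VV[1],msg_vec) then VV[1][1]++ -> VV[1]=[4, 4, 0, 0]
Event 9: LOCAL 3: VV[3][3]++ -> VV[3]=[3, 0, 0, 4]
Final vectors: VV[0]=[4, 0, 0, 0]; VV[1]=[4, 4, 0, 0]; VV[2]=[2, 3, 2, 0]; VV[3]=[3, 0, 0, 4]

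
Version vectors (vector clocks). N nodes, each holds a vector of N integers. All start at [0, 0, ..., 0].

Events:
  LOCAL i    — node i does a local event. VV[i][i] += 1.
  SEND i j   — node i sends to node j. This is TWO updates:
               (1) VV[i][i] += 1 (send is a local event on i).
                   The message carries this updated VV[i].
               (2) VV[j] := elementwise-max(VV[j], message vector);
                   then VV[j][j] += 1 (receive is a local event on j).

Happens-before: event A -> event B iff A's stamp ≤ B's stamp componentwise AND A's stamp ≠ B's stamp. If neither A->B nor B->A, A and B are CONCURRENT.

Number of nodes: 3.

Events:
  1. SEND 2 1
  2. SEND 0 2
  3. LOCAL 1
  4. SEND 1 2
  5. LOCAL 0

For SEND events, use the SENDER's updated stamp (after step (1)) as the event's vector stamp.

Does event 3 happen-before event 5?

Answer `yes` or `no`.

Answer: no

Derivation:
Initial: VV[0]=[0, 0, 0]
Initial: VV[1]=[0, 0, 0]
Initial: VV[2]=[0, 0, 0]
Event 1: SEND 2->1: VV[2][2]++ -> VV[2]=[0, 0, 1], msg_vec=[0, 0, 1]; VV[1]=max(VV[1],msg_vec) then VV[1][1]++ -> VV[1]=[0, 1, 1]
Event 2: SEND 0->2: VV[0][0]++ -> VV[0]=[1, 0, 0], msg_vec=[1, 0, 0]; VV[2]=max(VV[2],msg_vec) then VV[2][2]++ -> VV[2]=[1, 0, 2]
Event 3: LOCAL 1: VV[1][1]++ -> VV[1]=[0, 2, 1]
Event 4: SEND 1->2: VV[1][1]++ -> VV[1]=[0, 3, 1], msg_vec=[0, 3, 1]; VV[2]=max(VV[2],msg_vec) then VV[2][2]++ -> VV[2]=[1, 3, 3]
Event 5: LOCAL 0: VV[0][0]++ -> VV[0]=[2, 0, 0]
Event 3 stamp: [0, 2, 1]
Event 5 stamp: [2, 0, 0]
[0, 2, 1] <= [2, 0, 0]? False. Equal? False. Happens-before: False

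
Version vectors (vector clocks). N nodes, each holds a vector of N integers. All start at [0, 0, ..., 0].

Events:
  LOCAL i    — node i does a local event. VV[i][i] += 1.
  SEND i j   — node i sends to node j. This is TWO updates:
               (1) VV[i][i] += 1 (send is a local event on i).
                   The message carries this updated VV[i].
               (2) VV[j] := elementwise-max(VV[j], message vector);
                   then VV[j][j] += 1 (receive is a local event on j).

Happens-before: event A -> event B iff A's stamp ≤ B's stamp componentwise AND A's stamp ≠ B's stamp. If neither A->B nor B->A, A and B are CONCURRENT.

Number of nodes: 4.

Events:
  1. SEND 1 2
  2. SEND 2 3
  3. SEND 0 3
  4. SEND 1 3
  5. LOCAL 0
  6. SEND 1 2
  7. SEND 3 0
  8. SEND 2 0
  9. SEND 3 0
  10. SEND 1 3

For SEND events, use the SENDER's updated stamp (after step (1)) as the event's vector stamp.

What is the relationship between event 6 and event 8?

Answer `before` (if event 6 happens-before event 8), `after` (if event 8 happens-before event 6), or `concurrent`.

Initial: VV[0]=[0, 0, 0, 0]
Initial: VV[1]=[0, 0, 0, 0]
Initial: VV[2]=[0, 0, 0, 0]
Initial: VV[3]=[0, 0, 0, 0]
Event 1: SEND 1->2: VV[1][1]++ -> VV[1]=[0, 1, 0, 0], msg_vec=[0, 1, 0, 0]; VV[2]=max(VV[2],msg_vec) then VV[2][2]++ -> VV[2]=[0, 1, 1, 0]
Event 2: SEND 2->3: VV[2][2]++ -> VV[2]=[0, 1, 2, 0], msg_vec=[0, 1, 2, 0]; VV[3]=max(VV[3],msg_vec) then VV[3][3]++ -> VV[3]=[0, 1, 2, 1]
Event 3: SEND 0->3: VV[0][0]++ -> VV[0]=[1, 0, 0, 0], msg_vec=[1, 0, 0, 0]; VV[3]=max(VV[3],msg_vec) then VV[3][3]++ -> VV[3]=[1, 1, 2, 2]
Event 4: SEND 1->3: VV[1][1]++ -> VV[1]=[0, 2, 0, 0], msg_vec=[0, 2, 0, 0]; VV[3]=max(VV[3],msg_vec) then VV[3][3]++ -> VV[3]=[1, 2, 2, 3]
Event 5: LOCAL 0: VV[0][0]++ -> VV[0]=[2, 0, 0, 0]
Event 6: SEND 1->2: VV[1][1]++ -> VV[1]=[0, 3, 0, 0], msg_vec=[0, 3, 0, 0]; VV[2]=max(VV[2],msg_vec) then VV[2][2]++ -> VV[2]=[0, 3, 3, 0]
Event 7: SEND 3->0: VV[3][3]++ -> VV[3]=[1, 2, 2, 4], msg_vec=[1, 2, 2, 4]; VV[0]=max(VV[0],msg_vec) then VV[0][0]++ -> VV[0]=[3, 2, 2, 4]
Event 8: SEND 2->0: VV[2][2]++ -> VV[2]=[0, 3, 4, 0], msg_vec=[0, 3, 4, 0]; VV[0]=max(VV[0],msg_vec) then VV[0][0]++ -> VV[0]=[4, 3, 4, 4]
Event 9: SEND 3->0: VV[3][3]++ -> VV[3]=[1, 2, 2, 5], msg_vec=[1, 2, 2, 5]; VV[0]=max(VV[0],msg_vec) then VV[0][0]++ -> VV[0]=[5, 3, 4, 5]
Event 10: SEND 1->3: VV[1][1]++ -> VV[1]=[0, 4, 0, 0], msg_vec=[0, 4, 0, 0]; VV[3]=max(VV[3],msg_vec) then VV[3][3]++ -> VV[3]=[1, 4, 2, 6]
Event 6 stamp: [0, 3, 0, 0]
Event 8 stamp: [0, 3, 4, 0]
[0, 3, 0, 0] <= [0, 3, 4, 0]? True
[0, 3, 4, 0] <= [0, 3, 0, 0]? False
Relation: before

Answer: before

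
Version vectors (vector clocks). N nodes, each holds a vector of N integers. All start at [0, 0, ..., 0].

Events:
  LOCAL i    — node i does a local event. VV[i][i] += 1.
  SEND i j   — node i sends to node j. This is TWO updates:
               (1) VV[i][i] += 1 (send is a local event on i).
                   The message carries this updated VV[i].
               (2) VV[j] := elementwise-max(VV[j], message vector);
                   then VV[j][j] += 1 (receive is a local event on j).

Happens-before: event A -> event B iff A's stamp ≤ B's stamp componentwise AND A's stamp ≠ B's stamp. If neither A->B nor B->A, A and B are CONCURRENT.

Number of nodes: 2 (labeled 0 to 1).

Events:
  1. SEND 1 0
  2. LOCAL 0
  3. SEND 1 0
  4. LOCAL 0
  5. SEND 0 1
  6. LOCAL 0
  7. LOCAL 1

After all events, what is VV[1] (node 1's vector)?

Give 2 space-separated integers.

Initial: VV[0]=[0, 0]
Initial: VV[1]=[0, 0]
Event 1: SEND 1->0: VV[1][1]++ -> VV[1]=[0, 1], msg_vec=[0, 1]; VV[0]=max(VV[0],msg_vec) then VV[0][0]++ -> VV[0]=[1, 1]
Event 2: LOCAL 0: VV[0][0]++ -> VV[0]=[2, 1]
Event 3: SEND 1->0: VV[1][1]++ -> VV[1]=[0, 2], msg_vec=[0, 2]; VV[0]=max(VV[0],msg_vec) then VV[0][0]++ -> VV[0]=[3, 2]
Event 4: LOCAL 0: VV[0][0]++ -> VV[0]=[4, 2]
Event 5: SEND 0->1: VV[0][0]++ -> VV[0]=[5, 2], msg_vec=[5, 2]; VV[1]=max(VV[1],msg_vec) then VV[1][1]++ -> VV[1]=[5, 3]
Event 6: LOCAL 0: VV[0][0]++ -> VV[0]=[6, 2]
Event 7: LOCAL 1: VV[1][1]++ -> VV[1]=[5, 4]
Final vectors: VV[0]=[6, 2]; VV[1]=[5, 4]

Answer: 5 4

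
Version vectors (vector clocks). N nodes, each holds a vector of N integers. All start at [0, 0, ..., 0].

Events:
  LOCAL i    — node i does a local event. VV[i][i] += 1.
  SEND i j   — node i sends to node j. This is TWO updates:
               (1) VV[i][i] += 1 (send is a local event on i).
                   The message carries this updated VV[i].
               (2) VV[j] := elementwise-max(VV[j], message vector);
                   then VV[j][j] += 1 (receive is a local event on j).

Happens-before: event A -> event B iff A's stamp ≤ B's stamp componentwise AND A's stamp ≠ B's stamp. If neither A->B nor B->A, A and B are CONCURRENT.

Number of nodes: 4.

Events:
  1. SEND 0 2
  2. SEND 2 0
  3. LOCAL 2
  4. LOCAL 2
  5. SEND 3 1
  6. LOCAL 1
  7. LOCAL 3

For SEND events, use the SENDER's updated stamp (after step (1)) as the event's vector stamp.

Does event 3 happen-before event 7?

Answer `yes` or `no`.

Answer: no

Derivation:
Initial: VV[0]=[0, 0, 0, 0]
Initial: VV[1]=[0, 0, 0, 0]
Initial: VV[2]=[0, 0, 0, 0]
Initial: VV[3]=[0, 0, 0, 0]
Event 1: SEND 0->2: VV[0][0]++ -> VV[0]=[1, 0, 0, 0], msg_vec=[1, 0, 0, 0]; VV[2]=max(VV[2],msg_vec) then VV[2][2]++ -> VV[2]=[1, 0, 1, 0]
Event 2: SEND 2->0: VV[2][2]++ -> VV[2]=[1, 0, 2, 0], msg_vec=[1, 0, 2, 0]; VV[0]=max(VV[0],msg_vec) then VV[0][0]++ -> VV[0]=[2, 0, 2, 0]
Event 3: LOCAL 2: VV[2][2]++ -> VV[2]=[1, 0, 3, 0]
Event 4: LOCAL 2: VV[2][2]++ -> VV[2]=[1, 0, 4, 0]
Event 5: SEND 3->1: VV[3][3]++ -> VV[3]=[0, 0, 0, 1], msg_vec=[0, 0, 0, 1]; VV[1]=max(VV[1],msg_vec) then VV[1][1]++ -> VV[1]=[0, 1, 0, 1]
Event 6: LOCAL 1: VV[1][1]++ -> VV[1]=[0, 2, 0, 1]
Event 7: LOCAL 3: VV[3][3]++ -> VV[3]=[0, 0, 0, 2]
Event 3 stamp: [1, 0, 3, 0]
Event 7 stamp: [0, 0, 0, 2]
[1, 0, 3, 0] <= [0, 0, 0, 2]? False. Equal? False. Happens-before: False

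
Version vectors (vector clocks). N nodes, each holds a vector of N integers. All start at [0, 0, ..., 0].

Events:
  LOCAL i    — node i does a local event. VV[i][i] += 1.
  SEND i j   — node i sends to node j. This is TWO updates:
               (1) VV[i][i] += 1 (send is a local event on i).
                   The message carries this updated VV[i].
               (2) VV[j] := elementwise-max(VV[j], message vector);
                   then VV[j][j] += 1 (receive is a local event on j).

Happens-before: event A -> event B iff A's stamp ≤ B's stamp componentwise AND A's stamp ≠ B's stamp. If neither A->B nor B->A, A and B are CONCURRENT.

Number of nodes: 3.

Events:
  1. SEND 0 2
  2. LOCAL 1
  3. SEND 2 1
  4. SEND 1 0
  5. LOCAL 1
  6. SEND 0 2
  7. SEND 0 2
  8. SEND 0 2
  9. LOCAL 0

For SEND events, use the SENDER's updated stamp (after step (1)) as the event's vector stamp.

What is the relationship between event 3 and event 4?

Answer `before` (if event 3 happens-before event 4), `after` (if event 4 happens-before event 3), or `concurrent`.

Initial: VV[0]=[0, 0, 0]
Initial: VV[1]=[0, 0, 0]
Initial: VV[2]=[0, 0, 0]
Event 1: SEND 0->2: VV[0][0]++ -> VV[0]=[1, 0, 0], msg_vec=[1, 0, 0]; VV[2]=max(VV[2],msg_vec) then VV[2][2]++ -> VV[2]=[1, 0, 1]
Event 2: LOCAL 1: VV[1][1]++ -> VV[1]=[0, 1, 0]
Event 3: SEND 2->1: VV[2][2]++ -> VV[2]=[1, 0, 2], msg_vec=[1, 0, 2]; VV[1]=max(VV[1],msg_vec) then VV[1][1]++ -> VV[1]=[1, 2, 2]
Event 4: SEND 1->0: VV[1][1]++ -> VV[1]=[1, 3, 2], msg_vec=[1, 3, 2]; VV[0]=max(VV[0],msg_vec) then VV[0][0]++ -> VV[0]=[2, 3, 2]
Event 5: LOCAL 1: VV[1][1]++ -> VV[1]=[1, 4, 2]
Event 6: SEND 0->2: VV[0][0]++ -> VV[0]=[3, 3, 2], msg_vec=[3, 3, 2]; VV[2]=max(VV[2],msg_vec) then VV[2][2]++ -> VV[2]=[3, 3, 3]
Event 7: SEND 0->2: VV[0][0]++ -> VV[0]=[4, 3, 2], msg_vec=[4, 3, 2]; VV[2]=max(VV[2],msg_vec) then VV[2][2]++ -> VV[2]=[4, 3, 4]
Event 8: SEND 0->2: VV[0][0]++ -> VV[0]=[5, 3, 2], msg_vec=[5, 3, 2]; VV[2]=max(VV[2],msg_vec) then VV[2][2]++ -> VV[2]=[5, 3, 5]
Event 9: LOCAL 0: VV[0][0]++ -> VV[0]=[6, 3, 2]
Event 3 stamp: [1, 0, 2]
Event 4 stamp: [1, 3, 2]
[1, 0, 2] <= [1, 3, 2]? True
[1, 3, 2] <= [1, 0, 2]? False
Relation: before

Answer: before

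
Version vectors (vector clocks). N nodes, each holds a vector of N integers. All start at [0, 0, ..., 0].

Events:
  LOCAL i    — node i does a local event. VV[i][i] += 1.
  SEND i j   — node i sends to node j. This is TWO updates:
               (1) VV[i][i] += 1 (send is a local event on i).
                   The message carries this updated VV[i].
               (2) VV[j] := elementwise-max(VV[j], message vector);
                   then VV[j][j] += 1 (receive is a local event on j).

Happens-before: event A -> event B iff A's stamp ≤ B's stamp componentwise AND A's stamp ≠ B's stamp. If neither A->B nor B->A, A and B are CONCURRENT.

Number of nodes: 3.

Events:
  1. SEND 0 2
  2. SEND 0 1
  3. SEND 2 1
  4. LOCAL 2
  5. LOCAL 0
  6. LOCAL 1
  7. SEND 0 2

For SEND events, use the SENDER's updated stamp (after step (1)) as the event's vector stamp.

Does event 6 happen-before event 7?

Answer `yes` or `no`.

Answer: no

Derivation:
Initial: VV[0]=[0, 0, 0]
Initial: VV[1]=[0, 0, 0]
Initial: VV[2]=[0, 0, 0]
Event 1: SEND 0->2: VV[0][0]++ -> VV[0]=[1, 0, 0], msg_vec=[1, 0, 0]; VV[2]=max(VV[2],msg_vec) then VV[2][2]++ -> VV[2]=[1, 0, 1]
Event 2: SEND 0->1: VV[0][0]++ -> VV[0]=[2, 0, 0], msg_vec=[2, 0, 0]; VV[1]=max(VV[1],msg_vec) then VV[1][1]++ -> VV[1]=[2, 1, 0]
Event 3: SEND 2->1: VV[2][2]++ -> VV[2]=[1, 0, 2], msg_vec=[1, 0, 2]; VV[1]=max(VV[1],msg_vec) then VV[1][1]++ -> VV[1]=[2, 2, 2]
Event 4: LOCAL 2: VV[2][2]++ -> VV[2]=[1, 0, 3]
Event 5: LOCAL 0: VV[0][0]++ -> VV[0]=[3, 0, 0]
Event 6: LOCAL 1: VV[1][1]++ -> VV[1]=[2, 3, 2]
Event 7: SEND 0->2: VV[0][0]++ -> VV[0]=[4, 0, 0], msg_vec=[4, 0, 0]; VV[2]=max(VV[2],msg_vec) then VV[2][2]++ -> VV[2]=[4, 0, 4]
Event 6 stamp: [2, 3, 2]
Event 7 stamp: [4, 0, 0]
[2, 3, 2] <= [4, 0, 0]? False. Equal? False. Happens-before: False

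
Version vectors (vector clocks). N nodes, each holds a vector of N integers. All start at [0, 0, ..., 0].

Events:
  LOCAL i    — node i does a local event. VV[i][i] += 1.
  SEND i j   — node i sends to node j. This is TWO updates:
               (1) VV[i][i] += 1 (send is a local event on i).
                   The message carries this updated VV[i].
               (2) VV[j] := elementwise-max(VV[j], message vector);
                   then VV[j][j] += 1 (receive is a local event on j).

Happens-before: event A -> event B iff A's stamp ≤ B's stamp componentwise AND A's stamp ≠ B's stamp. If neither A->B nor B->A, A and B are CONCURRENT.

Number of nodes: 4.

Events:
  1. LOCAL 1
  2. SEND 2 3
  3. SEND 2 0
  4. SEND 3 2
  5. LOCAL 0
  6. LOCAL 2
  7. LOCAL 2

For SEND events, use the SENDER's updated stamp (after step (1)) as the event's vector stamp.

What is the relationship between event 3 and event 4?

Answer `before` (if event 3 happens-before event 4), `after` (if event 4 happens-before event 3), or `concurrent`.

Answer: concurrent

Derivation:
Initial: VV[0]=[0, 0, 0, 0]
Initial: VV[1]=[0, 0, 0, 0]
Initial: VV[2]=[0, 0, 0, 0]
Initial: VV[3]=[0, 0, 0, 0]
Event 1: LOCAL 1: VV[1][1]++ -> VV[1]=[0, 1, 0, 0]
Event 2: SEND 2->3: VV[2][2]++ -> VV[2]=[0, 0, 1, 0], msg_vec=[0, 0, 1, 0]; VV[3]=max(VV[3],msg_vec) then VV[3][3]++ -> VV[3]=[0, 0, 1, 1]
Event 3: SEND 2->0: VV[2][2]++ -> VV[2]=[0, 0, 2, 0], msg_vec=[0, 0, 2, 0]; VV[0]=max(VV[0],msg_vec) then VV[0][0]++ -> VV[0]=[1, 0, 2, 0]
Event 4: SEND 3->2: VV[3][3]++ -> VV[3]=[0, 0, 1, 2], msg_vec=[0, 0, 1, 2]; VV[2]=max(VV[2],msg_vec) then VV[2][2]++ -> VV[2]=[0, 0, 3, 2]
Event 5: LOCAL 0: VV[0][0]++ -> VV[0]=[2, 0, 2, 0]
Event 6: LOCAL 2: VV[2][2]++ -> VV[2]=[0, 0, 4, 2]
Event 7: LOCAL 2: VV[2][2]++ -> VV[2]=[0, 0, 5, 2]
Event 3 stamp: [0, 0, 2, 0]
Event 4 stamp: [0, 0, 1, 2]
[0, 0, 2, 0] <= [0, 0, 1, 2]? False
[0, 0, 1, 2] <= [0, 0, 2, 0]? False
Relation: concurrent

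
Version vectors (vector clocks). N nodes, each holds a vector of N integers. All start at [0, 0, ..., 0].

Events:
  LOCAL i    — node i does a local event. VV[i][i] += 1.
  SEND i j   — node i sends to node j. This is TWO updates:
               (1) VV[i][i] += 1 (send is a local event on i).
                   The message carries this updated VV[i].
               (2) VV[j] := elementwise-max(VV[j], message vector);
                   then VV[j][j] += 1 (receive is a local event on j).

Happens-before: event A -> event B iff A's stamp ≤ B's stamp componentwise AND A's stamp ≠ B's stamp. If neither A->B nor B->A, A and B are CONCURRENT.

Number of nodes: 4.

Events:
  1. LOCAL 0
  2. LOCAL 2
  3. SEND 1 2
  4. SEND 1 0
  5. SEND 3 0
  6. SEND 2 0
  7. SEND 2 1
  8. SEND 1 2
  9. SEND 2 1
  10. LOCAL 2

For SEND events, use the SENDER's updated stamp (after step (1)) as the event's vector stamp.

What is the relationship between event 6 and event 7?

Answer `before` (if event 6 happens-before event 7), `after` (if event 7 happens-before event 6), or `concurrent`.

Initial: VV[0]=[0, 0, 0, 0]
Initial: VV[1]=[0, 0, 0, 0]
Initial: VV[2]=[0, 0, 0, 0]
Initial: VV[3]=[0, 0, 0, 0]
Event 1: LOCAL 0: VV[0][0]++ -> VV[0]=[1, 0, 0, 0]
Event 2: LOCAL 2: VV[2][2]++ -> VV[2]=[0, 0, 1, 0]
Event 3: SEND 1->2: VV[1][1]++ -> VV[1]=[0, 1, 0, 0], msg_vec=[0, 1, 0, 0]; VV[2]=max(VV[2],msg_vec) then VV[2][2]++ -> VV[2]=[0, 1, 2, 0]
Event 4: SEND 1->0: VV[1][1]++ -> VV[1]=[0, 2, 0, 0], msg_vec=[0, 2, 0, 0]; VV[0]=max(VV[0],msg_vec) then VV[0][0]++ -> VV[0]=[2, 2, 0, 0]
Event 5: SEND 3->0: VV[3][3]++ -> VV[3]=[0, 0, 0, 1], msg_vec=[0, 0, 0, 1]; VV[0]=max(VV[0],msg_vec) then VV[0][0]++ -> VV[0]=[3, 2, 0, 1]
Event 6: SEND 2->0: VV[2][2]++ -> VV[2]=[0, 1, 3, 0], msg_vec=[0, 1, 3, 0]; VV[0]=max(VV[0],msg_vec) then VV[0][0]++ -> VV[0]=[4, 2, 3, 1]
Event 7: SEND 2->1: VV[2][2]++ -> VV[2]=[0, 1, 4, 0], msg_vec=[0, 1, 4, 0]; VV[1]=max(VV[1],msg_vec) then VV[1][1]++ -> VV[1]=[0, 3, 4, 0]
Event 8: SEND 1->2: VV[1][1]++ -> VV[1]=[0, 4, 4, 0], msg_vec=[0, 4, 4, 0]; VV[2]=max(VV[2],msg_vec) then VV[2][2]++ -> VV[2]=[0, 4, 5, 0]
Event 9: SEND 2->1: VV[2][2]++ -> VV[2]=[0, 4, 6, 0], msg_vec=[0, 4, 6, 0]; VV[1]=max(VV[1],msg_vec) then VV[1][1]++ -> VV[1]=[0, 5, 6, 0]
Event 10: LOCAL 2: VV[2][2]++ -> VV[2]=[0, 4, 7, 0]
Event 6 stamp: [0, 1, 3, 0]
Event 7 stamp: [0, 1, 4, 0]
[0, 1, 3, 0] <= [0, 1, 4, 0]? True
[0, 1, 4, 0] <= [0, 1, 3, 0]? False
Relation: before

Answer: before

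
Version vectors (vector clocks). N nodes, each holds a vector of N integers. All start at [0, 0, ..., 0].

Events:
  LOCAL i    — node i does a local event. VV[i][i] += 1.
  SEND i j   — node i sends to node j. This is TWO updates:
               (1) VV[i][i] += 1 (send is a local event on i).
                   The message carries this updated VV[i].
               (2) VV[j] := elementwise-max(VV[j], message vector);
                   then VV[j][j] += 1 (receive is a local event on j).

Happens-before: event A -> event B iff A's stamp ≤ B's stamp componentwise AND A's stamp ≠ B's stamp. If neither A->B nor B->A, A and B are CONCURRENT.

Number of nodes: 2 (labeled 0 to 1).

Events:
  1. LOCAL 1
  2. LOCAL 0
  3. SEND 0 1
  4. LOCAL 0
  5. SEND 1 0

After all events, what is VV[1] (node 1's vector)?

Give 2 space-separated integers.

Answer: 2 3

Derivation:
Initial: VV[0]=[0, 0]
Initial: VV[1]=[0, 0]
Event 1: LOCAL 1: VV[1][1]++ -> VV[1]=[0, 1]
Event 2: LOCAL 0: VV[0][0]++ -> VV[0]=[1, 0]
Event 3: SEND 0->1: VV[0][0]++ -> VV[0]=[2, 0], msg_vec=[2, 0]; VV[1]=max(VV[1],msg_vec) then VV[1][1]++ -> VV[1]=[2, 2]
Event 4: LOCAL 0: VV[0][0]++ -> VV[0]=[3, 0]
Event 5: SEND 1->0: VV[1][1]++ -> VV[1]=[2, 3], msg_vec=[2, 3]; VV[0]=max(VV[0],msg_vec) then VV[0][0]++ -> VV[0]=[4, 3]
Final vectors: VV[0]=[4, 3]; VV[1]=[2, 3]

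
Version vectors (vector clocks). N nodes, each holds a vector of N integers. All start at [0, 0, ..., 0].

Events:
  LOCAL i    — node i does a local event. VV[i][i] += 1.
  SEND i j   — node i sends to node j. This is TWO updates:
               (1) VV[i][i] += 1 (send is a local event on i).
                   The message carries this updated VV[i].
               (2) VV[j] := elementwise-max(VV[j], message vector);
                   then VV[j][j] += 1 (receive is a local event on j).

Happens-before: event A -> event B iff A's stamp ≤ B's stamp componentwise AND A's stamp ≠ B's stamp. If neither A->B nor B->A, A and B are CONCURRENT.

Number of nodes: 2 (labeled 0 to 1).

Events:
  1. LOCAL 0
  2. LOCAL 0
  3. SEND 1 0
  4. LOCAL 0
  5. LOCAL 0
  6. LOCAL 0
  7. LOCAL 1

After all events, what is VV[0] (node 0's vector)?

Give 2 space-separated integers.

Initial: VV[0]=[0, 0]
Initial: VV[1]=[0, 0]
Event 1: LOCAL 0: VV[0][0]++ -> VV[0]=[1, 0]
Event 2: LOCAL 0: VV[0][0]++ -> VV[0]=[2, 0]
Event 3: SEND 1->0: VV[1][1]++ -> VV[1]=[0, 1], msg_vec=[0, 1]; VV[0]=max(VV[0],msg_vec) then VV[0][0]++ -> VV[0]=[3, 1]
Event 4: LOCAL 0: VV[0][0]++ -> VV[0]=[4, 1]
Event 5: LOCAL 0: VV[0][0]++ -> VV[0]=[5, 1]
Event 6: LOCAL 0: VV[0][0]++ -> VV[0]=[6, 1]
Event 7: LOCAL 1: VV[1][1]++ -> VV[1]=[0, 2]
Final vectors: VV[0]=[6, 1]; VV[1]=[0, 2]

Answer: 6 1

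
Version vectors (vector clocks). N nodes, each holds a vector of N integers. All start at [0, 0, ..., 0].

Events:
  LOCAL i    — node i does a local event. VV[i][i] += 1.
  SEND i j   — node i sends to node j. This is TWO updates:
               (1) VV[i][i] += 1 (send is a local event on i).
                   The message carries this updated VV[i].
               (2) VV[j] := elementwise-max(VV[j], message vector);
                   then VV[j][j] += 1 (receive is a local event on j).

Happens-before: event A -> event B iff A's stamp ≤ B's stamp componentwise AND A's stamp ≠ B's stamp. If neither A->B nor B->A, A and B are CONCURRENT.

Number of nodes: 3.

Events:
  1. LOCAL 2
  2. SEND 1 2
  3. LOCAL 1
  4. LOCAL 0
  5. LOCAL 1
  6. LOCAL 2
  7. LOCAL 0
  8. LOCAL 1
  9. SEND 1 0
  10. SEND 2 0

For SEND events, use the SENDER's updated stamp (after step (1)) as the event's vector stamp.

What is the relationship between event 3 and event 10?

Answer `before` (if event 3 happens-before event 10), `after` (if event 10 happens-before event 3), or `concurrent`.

Answer: concurrent

Derivation:
Initial: VV[0]=[0, 0, 0]
Initial: VV[1]=[0, 0, 0]
Initial: VV[2]=[0, 0, 0]
Event 1: LOCAL 2: VV[2][2]++ -> VV[2]=[0, 0, 1]
Event 2: SEND 1->2: VV[1][1]++ -> VV[1]=[0, 1, 0], msg_vec=[0, 1, 0]; VV[2]=max(VV[2],msg_vec) then VV[2][2]++ -> VV[2]=[0, 1, 2]
Event 3: LOCAL 1: VV[1][1]++ -> VV[1]=[0, 2, 0]
Event 4: LOCAL 0: VV[0][0]++ -> VV[0]=[1, 0, 0]
Event 5: LOCAL 1: VV[1][1]++ -> VV[1]=[0, 3, 0]
Event 6: LOCAL 2: VV[2][2]++ -> VV[2]=[0, 1, 3]
Event 7: LOCAL 0: VV[0][0]++ -> VV[0]=[2, 0, 0]
Event 8: LOCAL 1: VV[1][1]++ -> VV[1]=[0, 4, 0]
Event 9: SEND 1->0: VV[1][1]++ -> VV[1]=[0, 5, 0], msg_vec=[0, 5, 0]; VV[0]=max(VV[0],msg_vec) then VV[0][0]++ -> VV[0]=[3, 5, 0]
Event 10: SEND 2->0: VV[2][2]++ -> VV[2]=[0, 1, 4], msg_vec=[0, 1, 4]; VV[0]=max(VV[0],msg_vec) then VV[0][0]++ -> VV[0]=[4, 5, 4]
Event 3 stamp: [0, 2, 0]
Event 10 stamp: [0, 1, 4]
[0, 2, 0] <= [0, 1, 4]? False
[0, 1, 4] <= [0, 2, 0]? False
Relation: concurrent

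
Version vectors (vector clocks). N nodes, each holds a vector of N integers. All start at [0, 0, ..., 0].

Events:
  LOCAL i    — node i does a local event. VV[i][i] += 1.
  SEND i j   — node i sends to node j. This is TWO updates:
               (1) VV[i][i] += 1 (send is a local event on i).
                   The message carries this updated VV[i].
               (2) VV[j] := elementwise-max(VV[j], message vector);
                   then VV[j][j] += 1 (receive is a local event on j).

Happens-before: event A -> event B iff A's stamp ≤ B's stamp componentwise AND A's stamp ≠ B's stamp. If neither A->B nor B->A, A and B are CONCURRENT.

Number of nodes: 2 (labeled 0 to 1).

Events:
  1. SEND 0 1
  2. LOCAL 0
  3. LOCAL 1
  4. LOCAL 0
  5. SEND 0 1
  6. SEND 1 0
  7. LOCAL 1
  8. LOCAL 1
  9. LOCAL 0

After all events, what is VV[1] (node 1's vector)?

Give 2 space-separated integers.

Answer: 4 6

Derivation:
Initial: VV[0]=[0, 0]
Initial: VV[1]=[0, 0]
Event 1: SEND 0->1: VV[0][0]++ -> VV[0]=[1, 0], msg_vec=[1, 0]; VV[1]=max(VV[1],msg_vec) then VV[1][1]++ -> VV[1]=[1, 1]
Event 2: LOCAL 0: VV[0][0]++ -> VV[0]=[2, 0]
Event 3: LOCAL 1: VV[1][1]++ -> VV[1]=[1, 2]
Event 4: LOCAL 0: VV[0][0]++ -> VV[0]=[3, 0]
Event 5: SEND 0->1: VV[0][0]++ -> VV[0]=[4, 0], msg_vec=[4, 0]; VV[1]=max(VV[1],msg_vec) then VV[1][1]++ -> VV[1]=[4, 3]
Event 6: SEND 1->0: VV[1][1]++ -> VV[1]=[4, 4], msg_vec=[4, 4]; VV[0]=max(VV[0],msg_vec) then VV[0][0]++ -> VV[0]=[5, 4]
Event 7: LOCAL 1: VV[1][1]++ -> VV[1]=[4, 5]
Event 8: LOCAL 1: VV[1][1]++ -> VV[1]=[4, 6]
Event 9: LOCAL 0: VV[0][0]++ -> VV[0]=[6, 4]
Final vectors: VV[0]=[6, 4]; VV[1]=[4, 6]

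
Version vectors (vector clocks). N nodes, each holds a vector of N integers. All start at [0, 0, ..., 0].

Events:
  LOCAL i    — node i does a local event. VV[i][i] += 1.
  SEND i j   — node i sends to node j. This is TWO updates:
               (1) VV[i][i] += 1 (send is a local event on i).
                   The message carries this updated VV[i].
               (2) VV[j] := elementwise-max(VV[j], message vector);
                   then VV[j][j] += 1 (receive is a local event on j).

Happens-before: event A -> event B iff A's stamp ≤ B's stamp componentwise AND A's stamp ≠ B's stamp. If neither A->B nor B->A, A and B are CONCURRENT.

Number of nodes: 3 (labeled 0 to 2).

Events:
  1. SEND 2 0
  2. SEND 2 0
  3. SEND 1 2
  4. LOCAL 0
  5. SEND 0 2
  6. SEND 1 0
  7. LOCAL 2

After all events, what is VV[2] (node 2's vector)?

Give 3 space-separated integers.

Answer: 4 1 5

Derivation:
Initial: VV[0]=[0, 0, 0]
Initial: VV[1]=[0, 0, 0]
Initial: VV[2]=[0, 0, 0]
Event 1: SEND 2->0: VV[2][2]++ -> VV[2]=[0, 0, 1], msg_vec=[0, 0, 1]; VV[0]=max(VV[0],msg_vec) then VV[0][0]++ -> VV[0]=[1, 0, 1]
Event 2: SEND 2->0: VV[2][2]++ -> VV[2]=[0, 0, 2], msg_vec=[0, 0, 2]; VV[0]=max(VV[0],msg_vec) then VV[0][0]++ -> VV[0]=[2, 0, 2]
Event 3: SEND 1->2: VV[1][1]++ -> VV[1]=[0, 1, 0], msg_vec=[0, 1, 0]; VV[2]=max(VV[2],msg_vec) then VV[2][2]++ -> VV[2]=[0, 1, 3]
Event 4: LOCAL 0: VV[0][0]++ -> VV[0]=[3, 0, 2]
Event 5: SEND 0->2: VV[0][0]++ -> VV[0]=[4, 0, 2], msg_vec=[4, 0, 2]; VV[2]=max(VV[2],msg_vec) then VV[2][2]++ -> VV[2]=[4, 1, 4]
Event 6: SEND 1->0: VV[1][1]++ -> VV[1]=[0, 2, 0], msg_vec=[0, 2, 0]; VV[0]=max(VV[0],msg_vec) then VV[0][0]++ -> VV[0]=[5, 2, 2]
Event 7: LOCAL 2: VV[2][2]++ -> VV[2]=[4, 1, 5]
Final vectors: VV[0]=[5, 2, 2]; VV[1]=[0, 2, 0]; VV[2]=[4, 1, 5]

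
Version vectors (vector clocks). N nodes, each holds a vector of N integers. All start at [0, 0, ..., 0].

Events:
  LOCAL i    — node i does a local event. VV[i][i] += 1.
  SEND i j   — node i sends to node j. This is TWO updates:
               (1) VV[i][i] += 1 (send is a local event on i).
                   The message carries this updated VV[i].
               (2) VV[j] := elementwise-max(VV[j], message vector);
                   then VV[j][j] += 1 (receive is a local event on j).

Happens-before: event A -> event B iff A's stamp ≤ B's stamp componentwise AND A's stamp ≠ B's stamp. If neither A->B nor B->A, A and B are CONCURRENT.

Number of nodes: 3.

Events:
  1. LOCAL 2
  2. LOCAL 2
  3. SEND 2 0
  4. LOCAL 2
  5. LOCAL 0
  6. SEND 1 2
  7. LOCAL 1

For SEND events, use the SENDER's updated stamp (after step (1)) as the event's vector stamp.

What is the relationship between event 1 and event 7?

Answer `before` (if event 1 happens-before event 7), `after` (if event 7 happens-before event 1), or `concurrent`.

Answer: concurrent

Derivation:
Initial: VV[0]=[0, 0, 0]
Initial: VV[1]=[0, 0, 0]
Initial: VV[2]=[0, 0, 0]
Event 1: LOCAL 2: VV[2][2]++ -> VV[2]=[0, 0, 1]
Event 2: LOCAL 2: VV[2][2]++ -> VV[2]=[0, 0, 2]
Event 3: SEND 2->0: VV[2][2]++ -> VV[2]=[0, 0, 3], msg_vec=[0, 0, 3]; VV[0]=max(VV[0],msg_vec) then VV[0][0]++ -> VV[0]=[1, 0, 3]
Event 4: LOCAL 2: VV[2][2]++ -> VV[2]=[0, 0, 4]
Event 5: LOCAL 0: VV[0][0]++ -> VV[0]=[2, 0, 3]
Event 6: SEND 1->2: VV[1][1]++ -> VV[1]=[0, 1, 0], msg_vec=[0, 1, 0]; VV[2]=max(VV[2],msg_vec) then VV[2][2]++ -> VV[2]=[0, 1, 5]
Event 7: LOCAL 1: VV[1][1]++ -> VV[1]=[0, 2, 0]
Event 1 stamp: [0, 0, 1]
Event 7 stamp: [0, 2, 0]
[0, 0, 1] <= [0, 2, 0]? False
[0, 2, 0] <= [0, 0, 1]? False
Relation: concurrent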